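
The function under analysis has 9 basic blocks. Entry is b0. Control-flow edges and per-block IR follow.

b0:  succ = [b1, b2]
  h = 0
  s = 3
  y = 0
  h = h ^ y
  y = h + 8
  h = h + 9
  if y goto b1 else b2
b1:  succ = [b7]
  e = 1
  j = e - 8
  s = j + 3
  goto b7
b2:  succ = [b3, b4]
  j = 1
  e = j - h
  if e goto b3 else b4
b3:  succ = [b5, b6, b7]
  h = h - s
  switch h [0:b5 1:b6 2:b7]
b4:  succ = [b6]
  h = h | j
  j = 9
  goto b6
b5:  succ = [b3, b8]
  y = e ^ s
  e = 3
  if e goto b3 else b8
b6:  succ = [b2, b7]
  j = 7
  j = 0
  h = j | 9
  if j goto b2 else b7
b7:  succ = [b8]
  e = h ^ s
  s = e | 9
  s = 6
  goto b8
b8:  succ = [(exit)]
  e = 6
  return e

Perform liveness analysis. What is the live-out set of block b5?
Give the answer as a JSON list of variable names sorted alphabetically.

Answer: ["e", "h", "s"]

Working:
Block summaries:
  b0 def {h,s,y} use ∅
  b1 def {e,j,s} use ∅
  b2 def {e,j} use {h}
  b3 def {h} use {h,s}
  b4 def {h,j} use {h,j}
  b5 def {e,y} use {e,s}
  b6 def {h,j} use ∅
  b7 def {e,s} use {h,s}
  b8 def {e} use ∅

Backward fixpoint:
  live b0: ∅→{h,s}
  live b1: {h}→{h,s}
  live b2: {h,s}→{e,h,j,s}
  live b3: {e,h,s}→{e,h,s}
  live b4: {h,j,s}→{s}
  live b5: {e,h,s}→{e,h,s}
  live b6: {s}→{h,s}
  live b7: {h,s}→∅
  live b8: ∅→∅

live-out(b5) = ["e", "h", "s"]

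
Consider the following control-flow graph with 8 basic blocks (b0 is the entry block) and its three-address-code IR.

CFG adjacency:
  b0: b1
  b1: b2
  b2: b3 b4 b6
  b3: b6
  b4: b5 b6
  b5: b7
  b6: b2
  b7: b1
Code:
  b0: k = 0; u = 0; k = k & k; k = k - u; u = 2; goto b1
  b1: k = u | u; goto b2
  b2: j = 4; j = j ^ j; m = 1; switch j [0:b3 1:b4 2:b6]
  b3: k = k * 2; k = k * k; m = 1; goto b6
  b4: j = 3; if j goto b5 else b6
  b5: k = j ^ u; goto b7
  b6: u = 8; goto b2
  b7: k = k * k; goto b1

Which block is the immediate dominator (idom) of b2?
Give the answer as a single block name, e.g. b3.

idom tree: b1←b0 b2←b1 b3←b2 b4←b2 b5←b4 b6←b2 b7←b5
Join-block Dom:
  b1: preds {b0,b7}: {b0} ∩ {b0,b1,b2,b4,b5,b7} = {b0}; idom=b0
  b2: preds {b1,b6}: {b0,b1} ∩ {b0,b1,b2,b6} = {b0,b1}; idom=b1
  b6: preds {b2,b3,b4}: {b0,b1,b2} ∩ {b0,b1,b2,b3} ∩ {b0,b1,b2,b4} = {b0,b1,b2}; idom=b2

idom(b2) = b1

Answer: b1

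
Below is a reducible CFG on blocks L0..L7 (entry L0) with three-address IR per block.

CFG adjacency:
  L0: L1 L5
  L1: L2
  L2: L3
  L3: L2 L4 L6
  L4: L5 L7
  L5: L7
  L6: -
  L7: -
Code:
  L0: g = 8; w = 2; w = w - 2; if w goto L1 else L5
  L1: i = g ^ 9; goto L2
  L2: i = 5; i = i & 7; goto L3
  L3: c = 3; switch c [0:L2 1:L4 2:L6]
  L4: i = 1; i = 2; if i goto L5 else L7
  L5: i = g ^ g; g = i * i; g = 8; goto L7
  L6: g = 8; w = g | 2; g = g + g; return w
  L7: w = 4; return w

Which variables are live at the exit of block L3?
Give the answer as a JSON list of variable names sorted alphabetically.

Per-block:
  L0 def {g,w} use ∅
  L1 def {i} use {g}
  L2 def {i} use ∅
  L3 def {c} use ∅
  L4 def {i} use ∅
  L5 def {g,i} use {g}
  L6 def {g,w} use ∅
  L7 def {w} use ∅

Live sets:
  L0 li=∅ lo={g}
  L1 li={g} lo={g}
  L2 li={g} lo={g}
  L3 li={g} lo={g}
  L4 li={g} lo={g}
  L5 li={g} lo=∅
  L6 li=∅ lo=∅
  L7 li=∅ lo=∅

live-out(L3) = ["g"]

Answer: ["g"]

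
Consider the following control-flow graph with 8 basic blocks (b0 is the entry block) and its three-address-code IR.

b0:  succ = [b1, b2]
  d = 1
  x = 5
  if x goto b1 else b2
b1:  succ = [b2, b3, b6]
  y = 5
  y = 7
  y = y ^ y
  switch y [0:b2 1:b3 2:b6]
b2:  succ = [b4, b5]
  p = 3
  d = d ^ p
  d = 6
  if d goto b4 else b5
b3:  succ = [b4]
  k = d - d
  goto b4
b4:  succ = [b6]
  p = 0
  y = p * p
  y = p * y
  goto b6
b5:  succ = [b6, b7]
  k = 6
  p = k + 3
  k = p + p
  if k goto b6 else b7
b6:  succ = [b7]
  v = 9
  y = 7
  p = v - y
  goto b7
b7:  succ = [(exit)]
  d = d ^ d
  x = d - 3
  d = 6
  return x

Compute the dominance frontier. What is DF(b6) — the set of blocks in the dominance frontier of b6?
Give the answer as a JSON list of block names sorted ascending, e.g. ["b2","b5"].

Answer: ["b7"]

Working:
idom tree: b1←b0 b2←b0 b3←b1 b4←b0 b5←b2 b6←b0 b7←b0
Dom at joins:
  b2: preds {b0,b1}: {b0} ∩ {b0,b1} = {b0}; idom=b0
  b4: preds {b2,b3}: {b0,b2} ∩ {b0,b1,b3} = {b0}; idom=b0
  b6: preds {b1,b4,b5}: {b0,b1} ∩ {b0,b4} ∩ {b0,b2,b5} = {b0}; idom=b0
  b7: preds {b5,b6}: {b0,b2,b5} ∩ {b0,b6} = {b0}; idom=b0

DF derivation:
  join b2 pred b0: · stop@b0
  join b2 pred b1: b1 stop@b0
  join b4 pred b2: b2 stop@b0
  join b4 pred b3: b3→b1 stop@b0
  join b6 pred b1: b1 stop@b0
  join b6 pred b4: b4 stop@b0
  join b6 pred b5: b5→b2 stop@b0
  join b7 pred b5: b5→b2 stop@b0
  join b7 pred b6: b6 stop@b0
  b0: DF=∅
  b1: DF={b2,b4,b6}
  b2: DF={b4,b6,b7}
  b3: DF={b4}
  b4: DF={b6}
  b5: DF={b6,b7}
  b6: DF={b7}
  b7: DF=∅

DF(b6) = ["b7"]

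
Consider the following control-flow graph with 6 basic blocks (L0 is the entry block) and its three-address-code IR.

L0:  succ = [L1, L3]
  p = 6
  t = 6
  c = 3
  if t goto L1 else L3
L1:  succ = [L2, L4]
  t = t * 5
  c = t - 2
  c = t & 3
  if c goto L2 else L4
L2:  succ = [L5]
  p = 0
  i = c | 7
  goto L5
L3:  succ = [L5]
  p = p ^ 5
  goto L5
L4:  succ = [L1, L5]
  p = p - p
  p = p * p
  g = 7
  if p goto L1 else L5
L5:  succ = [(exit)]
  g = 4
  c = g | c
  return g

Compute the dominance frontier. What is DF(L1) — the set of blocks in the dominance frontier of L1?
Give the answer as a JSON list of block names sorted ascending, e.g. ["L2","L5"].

idom tree: L1←L0 L2←L1 L3←L0 L4←L1 L5←L0
Dom∩ at merges:
  L1: preds {L0,L4}: {L0} ∩ {L0,L1,L4} = {L0}; idom=L0
  L5: preds {L2,L3,L4}: {L0,L1,L2} ∩ {L0,L3} ∩ {L0,L1,L4} = {L0}; idom=L0

Frontier:
  L1←L0: walk · to L0
  L1←L4: walk L4→L1 to L0
  L5←L2: walk L2→L1 to L0
  L5←L3: walk L3 to L0
  L5←L4: walk L4→L1 to L0
  L0: DF=∅
  L1: DF={L1,L5}
  L2: DF={L5}
  L3: DF={L5}
  L4: DF={L1,L5}
  L5: DF=∅

DF(L1) = ["L1", "L5"]

Answer: ["L1", "L5"]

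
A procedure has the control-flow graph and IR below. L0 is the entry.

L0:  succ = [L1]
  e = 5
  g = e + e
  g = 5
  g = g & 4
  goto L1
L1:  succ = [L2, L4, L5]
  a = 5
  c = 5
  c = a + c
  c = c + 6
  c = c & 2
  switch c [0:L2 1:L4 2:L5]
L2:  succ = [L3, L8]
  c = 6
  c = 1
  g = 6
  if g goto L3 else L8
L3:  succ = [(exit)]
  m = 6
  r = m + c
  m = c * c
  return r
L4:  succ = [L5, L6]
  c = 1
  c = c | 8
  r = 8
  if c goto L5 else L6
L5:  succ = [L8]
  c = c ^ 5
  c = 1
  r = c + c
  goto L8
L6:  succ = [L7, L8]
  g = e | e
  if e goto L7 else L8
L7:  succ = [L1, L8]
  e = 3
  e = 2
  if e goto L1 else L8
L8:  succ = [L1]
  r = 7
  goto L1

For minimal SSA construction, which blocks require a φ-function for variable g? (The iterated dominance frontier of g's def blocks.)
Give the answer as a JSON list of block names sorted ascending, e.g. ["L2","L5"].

idom tree: L1←L0 L2←L1 L3←L2 L4←L1 L5←L1 L6←L4 L7←L6 L8←L1
Dom at joins:
  L1: preds {L0,L7,L8}: {L0} ∩ {L0,L1,L4,L6,L7} ∩ {L0,L1,L8} = {L0}; idom=L0
  L5: preds {L1,L4}: {L0,L1} ∩ {L0,L1,L4} = {L0,L1}; idom=L1
  L8: preds {L2,L5,L6,L7}: {L0,L1,L2} ∩ {L0,L1,L5} ∩ {L0,L1,L4,L6} ∩ {L0,L1,L4,L6,L7} = {L0,L1}; idom=L1

DF walk-up:
  L1←L0: walk · to L0
  L1←L7: walk L7→L6→L4→L1 to L0
  L1←L8: walk L8→L1 to L0
  L5←L1: walk · to L1
  L5←L4: walk L4 to L1
  L8←L2: walk L2 to L1
  L8←L5: walk L5 to L1
  L8←L6: walk L6→L4 to L1
  L8←L7: walk L7→L6→L4 to L1
  L0: DF=∅
  L1: DF={L1}
  L2: DF={L8}
  L3: DF=∅
  L4: DF={L1,L5,L8}
  L5: DF={L8}
  L6: DF={L1,L8}
  L7: DF={L1,L8}
  L8: DF={L1}

φ for g: defs {L0,L2,L6}
  DF⁺ = {L1,L8}

Answer: ["L1", "L8"]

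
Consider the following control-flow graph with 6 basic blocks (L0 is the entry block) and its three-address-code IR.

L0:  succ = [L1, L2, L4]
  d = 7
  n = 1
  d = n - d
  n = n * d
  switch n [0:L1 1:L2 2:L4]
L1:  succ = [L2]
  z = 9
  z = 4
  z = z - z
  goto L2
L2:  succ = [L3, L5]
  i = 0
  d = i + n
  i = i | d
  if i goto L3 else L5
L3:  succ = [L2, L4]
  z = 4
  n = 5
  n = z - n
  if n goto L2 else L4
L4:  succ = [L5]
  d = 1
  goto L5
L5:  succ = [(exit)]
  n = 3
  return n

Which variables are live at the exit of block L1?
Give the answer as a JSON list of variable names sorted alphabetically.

def/use:
  L0: {d,n} / ∅
  L1: {z} / ∅
  L2: {d,i} / {n}
  L3: {n,z} / ∅
  L4: {d} / ∅
  L5: {n} / ∅

Live sets:
  L0 li=∅ lo={n}
  L1 li={n} lo={n}
  L2 li={n} lo=∅
  L3 li=∅ lo={n}
  L4 li=∅ lo=∅
  L5 li=∅ lo=∅

live-out(L1) = ["n"]

Answer: ["n"]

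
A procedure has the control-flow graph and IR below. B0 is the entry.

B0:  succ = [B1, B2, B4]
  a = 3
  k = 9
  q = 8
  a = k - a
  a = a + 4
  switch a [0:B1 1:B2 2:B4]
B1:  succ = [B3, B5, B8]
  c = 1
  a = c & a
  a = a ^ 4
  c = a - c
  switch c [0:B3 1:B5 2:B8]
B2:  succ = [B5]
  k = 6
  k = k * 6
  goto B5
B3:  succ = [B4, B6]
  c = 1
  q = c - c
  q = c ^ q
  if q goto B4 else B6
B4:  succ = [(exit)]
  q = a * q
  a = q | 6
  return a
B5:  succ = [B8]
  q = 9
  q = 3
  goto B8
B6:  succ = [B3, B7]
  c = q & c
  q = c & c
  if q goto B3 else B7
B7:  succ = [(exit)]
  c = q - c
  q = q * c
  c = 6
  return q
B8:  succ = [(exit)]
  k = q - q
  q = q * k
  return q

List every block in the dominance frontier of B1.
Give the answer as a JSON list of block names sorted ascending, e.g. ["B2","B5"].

Answer: ["B4", "B5", "B8"]

Working:
idom tree: B1←B0 B2←B0 B3←B1 B4←B0 B5←B0 B6←B3 B7←B6 B8←B0
Dom at joins:
  B3: preds {B1,B6}: {B0,B1} ∩ {B0,B1,B3,B6} = {B0,B1}; idom=B1
  B4: preds {B0,B3}: {B0} ∩ {B0,B1,B3} = {B0}; idom=B0
  B5: preds {B1,B2}: {B0,B1} ∩ {B0,B2} = {B0}; idom=B0
  B8: preds {B1,B5}: {B0,B1} ∩ {B0,B5} = {B0}; idom=B0

DF walk-up:
  B3←B1: walk · to B1
  B3←B6: walk B6→B3 to B1
  B4←B0: walk · to B0
  B4←B3: walk B3→B1 to B0
  B5←B1: walk B1 to B0
  B5←B2: walk B2 to B0
  B8←B1: walk B1 to B0
  B8←B5: walk B5 to B0
  DF(B0)=∅
  DF(B1)={B4,B5,B8}
  DF(B2)={B5}
  DF(B3)={B3,B4}
  DF(B4)=∅
  DF(B5)={B8}
  DF(B6)={B3}
  DF(B7)=∅
  DF(B8)=∅

DF(B1) = ["B4", "B5", "B8"]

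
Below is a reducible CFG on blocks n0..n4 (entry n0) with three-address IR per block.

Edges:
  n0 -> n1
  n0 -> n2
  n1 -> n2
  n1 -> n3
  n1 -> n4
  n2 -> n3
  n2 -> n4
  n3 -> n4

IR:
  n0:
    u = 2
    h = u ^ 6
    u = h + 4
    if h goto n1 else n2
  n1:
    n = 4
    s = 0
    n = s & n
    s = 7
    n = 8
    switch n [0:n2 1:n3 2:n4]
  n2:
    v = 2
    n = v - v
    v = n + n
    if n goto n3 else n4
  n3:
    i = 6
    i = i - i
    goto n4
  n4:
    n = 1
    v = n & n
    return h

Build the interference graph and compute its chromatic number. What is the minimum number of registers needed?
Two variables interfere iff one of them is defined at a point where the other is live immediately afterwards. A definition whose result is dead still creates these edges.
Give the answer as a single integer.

Per-block:
  n0: def={h,u} ue=∅
  n1: def={n,s} ue=∅
  n2: def={n,v} ue=∅
  n3: def={i} ue=∅
  n4: def={n,v} ue={h}

Liveness:
  n0: in=∅ out={h}
  n1: in={h} out={h}
  n2: in={h} out={h}
  n3: in={h} out={h}
  n4: in={h} out=∅

Conflict graph:
  h↔{i,n,s,u,v}
  i↔{h}
  n↔{h,s,v}
  s↔{h,n}
  u↔{h}
  v↔{h,n}

Chromatic number:
  lower bound: {h,n,s} mutually conflict ⇒ χ ≥ 3
  3-colouring: c0={h}  c1={i,n,u}  c2={s,v}
  χ = 3

Answer: 3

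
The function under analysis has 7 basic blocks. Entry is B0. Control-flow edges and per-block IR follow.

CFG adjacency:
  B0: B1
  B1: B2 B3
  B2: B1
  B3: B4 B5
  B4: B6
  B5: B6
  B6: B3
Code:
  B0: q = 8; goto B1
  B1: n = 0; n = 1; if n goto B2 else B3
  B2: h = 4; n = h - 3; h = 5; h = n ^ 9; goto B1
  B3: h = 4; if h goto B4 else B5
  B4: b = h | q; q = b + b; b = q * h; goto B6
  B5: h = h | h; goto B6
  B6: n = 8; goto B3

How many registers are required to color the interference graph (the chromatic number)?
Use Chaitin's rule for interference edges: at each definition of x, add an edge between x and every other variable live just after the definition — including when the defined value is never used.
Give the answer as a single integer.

Block summaries:
  B0: {q} / ∅
  B1: {n} / ∅
  B2: {h,n} / ∅
  B3: {h} / ∅
  B4: {b,q} / {h,q}
  B5: {h} / {h}
  B6: {n} / ∅

Live sets:
  live B0: ∅→{q}
  live B1: {q}→{q}
  live B2: {q}→{q}
  live B3: {q}→{h,q}
  live B4: {h,q}→{q}
  live B5: {h,q}→{q}
  live B6: {q}→{q}

Interfere edges:
  b↔{h,q}
  h↔{b,n,q}
  n↔{h,q}
  q↔{b,h,n}

Colouring:
  {b,h,q} pairwise interfere (3-clique) ⇒ χ ≥ 3
  3-colouring: R0={h}  R1={q}  R2={b,n}
  χ = 3

Answer: 3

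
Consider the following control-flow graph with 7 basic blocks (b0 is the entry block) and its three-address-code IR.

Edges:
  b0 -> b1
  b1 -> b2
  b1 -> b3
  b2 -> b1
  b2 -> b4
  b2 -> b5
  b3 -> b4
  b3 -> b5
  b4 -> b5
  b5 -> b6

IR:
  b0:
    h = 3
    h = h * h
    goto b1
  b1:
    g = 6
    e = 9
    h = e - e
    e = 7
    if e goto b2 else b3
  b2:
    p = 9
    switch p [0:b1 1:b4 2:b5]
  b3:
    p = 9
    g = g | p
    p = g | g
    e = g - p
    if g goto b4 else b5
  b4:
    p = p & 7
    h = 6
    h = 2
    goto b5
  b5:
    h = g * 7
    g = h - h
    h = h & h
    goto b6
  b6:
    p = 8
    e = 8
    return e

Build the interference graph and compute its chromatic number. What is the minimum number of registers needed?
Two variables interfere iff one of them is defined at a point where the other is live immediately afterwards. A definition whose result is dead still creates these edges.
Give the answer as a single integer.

Answer: 3

Analysis:
Per-block:
  b0 def {h} use ∅
  b1 def {e,g,h} use ∅
  b2 def {p} use ∅
  b3 def {e,g,p} use {g}
  b4 def {h,p} use {p}
  b5 def {g,h} use {g}
  b6 def {e,p} use ∅

Liveness:
  b0: in=∅ out=∅
  b1: in=∅ out={g}
  b2: in={g} out={g,p}
  b3: in={g} out={g,p}
  b4: in={g,p} out={g}
  b5: in={g} out=∅
  b6: in=∅ out=∅

Interfere edges:
  e — {g,p}
  g — {e,h,p}
  h — {g}
  p — {e,g}

Registers:
  {e,g,p} pairwise interfere (3-clique) ⇒ χ ≥ 3
  assign e→r1 g→r0 h→r1 p→r2 — no edge inside a register ⇒ χ ≤ 3
  χ = 3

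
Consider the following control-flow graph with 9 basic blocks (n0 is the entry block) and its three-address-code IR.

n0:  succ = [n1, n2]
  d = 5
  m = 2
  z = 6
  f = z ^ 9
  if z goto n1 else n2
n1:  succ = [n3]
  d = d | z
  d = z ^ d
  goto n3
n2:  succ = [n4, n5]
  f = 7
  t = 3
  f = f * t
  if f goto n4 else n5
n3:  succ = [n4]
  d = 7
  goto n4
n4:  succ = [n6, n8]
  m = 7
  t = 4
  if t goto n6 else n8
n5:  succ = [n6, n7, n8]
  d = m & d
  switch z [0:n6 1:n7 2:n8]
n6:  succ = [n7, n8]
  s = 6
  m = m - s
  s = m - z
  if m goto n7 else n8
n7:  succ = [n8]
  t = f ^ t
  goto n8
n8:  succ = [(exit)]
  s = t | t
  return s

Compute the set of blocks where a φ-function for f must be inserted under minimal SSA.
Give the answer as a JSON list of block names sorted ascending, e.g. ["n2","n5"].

Answer: ["n4", "n6", "n7", "n8"]

Working:
idom tree: n1←n0 n2←n0 n3←n1 n4←n0 n5←n2 n6←n0 n7←n0 n8←n0
Dom at joins:
  n4: preds {n2,n3}: {n0,n2} ∩ {n0,n1,n3} = {n0}; idom=n0
  n6: preds {n4,n5}: {n0,n4} ∩ {n0,n2,n5} = {n0}; idom=n0
  n7: preds {n5,n6}: {n0,n2,n5} ∩ {n0,n6} = {n0}; idom=n0
  n8: preds {n4,n5,n6,n7}: {n0,n4} ∩ {n0,n2,n5} ∩ {n0,n6} ∩ {n0,n7} = {n0}; idom=n0

DF walk-up:
  n4←n2: walk n2 to n0
  n4←n3: walk n3→n1 to n0
  n6←n4: walk n4 to n0
  n6←n5: walk n5→n2 to n0
  n7←n5: walk n5→n2 to n0
  n7←n6: walk n6 to n0
  n8←n4: walk n4 to n0
  n8←n5: walk n5→n2 to n0
  n8←n6: walk n6 to n0
  n8←n7: walk n7 to n0
  DF(n0)=∅
  DF(n1)={n4}
  DF(n2)={n4,n6,n7,n8}
  DF(n3)={n4}
  DF(n4)={n6,n8}
  DF(n5)={n6,n7,n8}
  DF(n6)={n7,n8}
  DF(n7)={n8}
  DF(n8)=∅

φ for f: defs {n0,n2}
  DF⁺ = {n4,n6,n7,n8}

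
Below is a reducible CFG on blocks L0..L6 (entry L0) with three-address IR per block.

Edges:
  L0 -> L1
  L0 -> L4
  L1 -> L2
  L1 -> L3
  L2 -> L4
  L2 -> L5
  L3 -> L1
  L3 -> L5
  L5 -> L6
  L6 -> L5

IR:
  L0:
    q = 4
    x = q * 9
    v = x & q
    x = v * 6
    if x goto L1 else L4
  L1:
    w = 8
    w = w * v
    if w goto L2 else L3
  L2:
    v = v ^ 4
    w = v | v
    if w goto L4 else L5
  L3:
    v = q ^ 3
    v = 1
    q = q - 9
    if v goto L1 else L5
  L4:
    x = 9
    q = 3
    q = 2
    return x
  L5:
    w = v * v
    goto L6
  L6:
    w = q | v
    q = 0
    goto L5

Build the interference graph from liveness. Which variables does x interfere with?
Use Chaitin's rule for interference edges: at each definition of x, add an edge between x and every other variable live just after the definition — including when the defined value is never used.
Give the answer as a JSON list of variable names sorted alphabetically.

Per-block:
  L0 def {q,v,x} use ∅
  L1 def {w} use {v}
  L2 def {v,w} use {v}
  L3 def {q,v} use {q}
  L4 def {q,x} use ∅
  L5 def {w} use {v}
  L6 def {q,w} use {q,v}

Backward fixpoint:
  L0: in=∅ out={q,v}
  L1: in={q,v} out={q,v}
  L2: in={q,v} out={q,v}
  L3: in={q} out={q,v}
  L4: in=∅ out=∅
  L5: in={q,v} out={q,v}
  L6: in={q,v} out={q,v}

Interference:
  q↔{v,w,x}
  v↔{q,w,x}
  w↔{q,v}
  x↔{q,v}

N(x) = ["q", "v"]

Answer: ["q", "v"]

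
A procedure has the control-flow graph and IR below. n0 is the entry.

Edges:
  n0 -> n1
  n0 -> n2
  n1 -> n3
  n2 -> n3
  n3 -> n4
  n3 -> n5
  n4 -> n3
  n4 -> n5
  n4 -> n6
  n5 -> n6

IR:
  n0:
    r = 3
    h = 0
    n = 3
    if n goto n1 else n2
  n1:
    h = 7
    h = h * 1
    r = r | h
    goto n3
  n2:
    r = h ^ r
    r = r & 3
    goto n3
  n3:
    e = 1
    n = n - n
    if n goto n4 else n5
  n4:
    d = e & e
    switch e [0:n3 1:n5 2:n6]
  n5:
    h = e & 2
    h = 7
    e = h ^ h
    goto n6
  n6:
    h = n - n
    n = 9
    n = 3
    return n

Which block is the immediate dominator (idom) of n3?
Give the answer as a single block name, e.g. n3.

idom tree: n1←n0 n2←n0 n3←n0 n4←n3 n5←n3 n6←n3
Dom∩ at merges:
  n3: preds {n1,n2,n4}: {n0,n1} ∩ {n0,n2} ∩ {n0,n3,n4} = {n0}; idom=n0
  n5: preds {n3,n4}: {n0,n3} ∩ {n0,n3,n4} = {n0,n3}; idom=n3
  n6: preds {n4,n5}: {n0,n3,n4} ∩ {n0,n3,n5} = {n0,n3}; idom=n3

idom(n3) = n0

Answer: n0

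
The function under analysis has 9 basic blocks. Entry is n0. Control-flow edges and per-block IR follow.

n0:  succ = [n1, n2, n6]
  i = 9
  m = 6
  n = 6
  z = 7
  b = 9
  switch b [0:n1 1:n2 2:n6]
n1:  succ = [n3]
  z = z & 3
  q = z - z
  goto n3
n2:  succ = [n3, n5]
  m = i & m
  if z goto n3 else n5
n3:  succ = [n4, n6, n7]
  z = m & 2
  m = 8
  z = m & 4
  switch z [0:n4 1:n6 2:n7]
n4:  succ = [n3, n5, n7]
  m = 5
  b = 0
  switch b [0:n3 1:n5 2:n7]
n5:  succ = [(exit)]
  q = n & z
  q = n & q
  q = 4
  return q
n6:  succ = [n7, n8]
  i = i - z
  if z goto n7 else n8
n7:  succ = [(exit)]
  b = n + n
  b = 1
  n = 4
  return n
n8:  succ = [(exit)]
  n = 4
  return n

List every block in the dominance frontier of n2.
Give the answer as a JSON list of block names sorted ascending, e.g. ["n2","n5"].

Answer: ["n3", "n5"]

Derivation:
idom tree: n1←n0 n2←n0 n3←n0 n4←n3 n5←n0 n6←n0 n7←n0 n8←n6
Dom∩ at merges:
  n3: preds {n1,n2,n4}: {n0,n1} ∩ {n0,n2} ∩ {n0,n3,n4} = {n0}; idom=n0
  n5: preds {n2,n4}: {n0,n2} ∩ {n0,n3,n4} = {n0}; idom=n0
  n6: preds {n0,n3}: {n0} ∩ {n0,n3} = {n0}; idom=n0
  n7: preds {n3,n4,n6}: {n0,n3} ∩ {n0,n3,n4} ∩ {n0,n6} = {n0}; idom=n0

DF derivation:
  join n3 pred n1: n1 stop@n0
  join n3 pred n2: n2 stop@n0
  join n3 pred n4: n4→n3 stop@n0
  join n5 pred n2: n2 stop@n0
  join n5 pred n4: n4→n3 stop@n0
  join n6 pred n0: · stop@n0
  join n6 pred n3: n3 stop@n0
  join n7 pred n3: n3 stop@n0
  join n7 pred n4: n4→n3 stop@n0
  join n7 pred n6: n6 stop@n0
  n0: DF=∅
  n1: DF={n3}
  n2: DF={n3,n5}
  n3: DF={n3,n5,n6,n7}
  n4: DF={n3,n5,n7}
  n5: DF=∅
  n6: DF={n7}
  n7: DF=∅
  n8: DF=∅

DF(n2) = ["n3", "n5"]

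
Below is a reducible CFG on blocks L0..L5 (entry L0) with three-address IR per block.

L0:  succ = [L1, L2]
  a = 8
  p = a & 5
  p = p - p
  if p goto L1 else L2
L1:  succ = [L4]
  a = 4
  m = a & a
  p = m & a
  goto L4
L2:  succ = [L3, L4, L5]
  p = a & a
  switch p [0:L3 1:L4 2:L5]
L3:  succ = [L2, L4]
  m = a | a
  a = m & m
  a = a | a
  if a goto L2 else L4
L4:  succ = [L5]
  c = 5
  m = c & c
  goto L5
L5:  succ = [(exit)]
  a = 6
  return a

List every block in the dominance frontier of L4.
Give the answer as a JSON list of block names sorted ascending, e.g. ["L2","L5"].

idom tree: L1←L0 L2←L0 L3←L2 L4←L0 L5←L0
Join-block Dom:
  L2: preds {L0,L3}: {L0} ∩ {L0,L2,L3} = {L0}; idom=L0
  L4: preds {L1,L2,L3}: {L0,L1} ∩ {L0,L2} ∩ {L0,L2,L3} = {L0}; idom=L0
  L5: preds {L2,L4}: {L0,L2} ∩ {L0,L4} = {L0}; idom=L0

DF walk-up:
  join L2 pred L0: · stop@L0
  join L2 pred L3: L3→L2 stop@L0
  join L4 pred L1: L1 stop@L0
  join L4 pred L2: L2 stop@L0
  join L4 pred L3: L3→L2 stop@L0
  join L5 pred L2: L2 stop@L0
  join L5 pred L4: L4 stop@L0
  L0 → ∅
  L1 → {L4}
  L2 → {L2,L4,L5}
  L3 → {L2,L4}
  L4 → {L5}
  L5 → ∅

DF(L4) = ["L5"]

Answer: ["L5"]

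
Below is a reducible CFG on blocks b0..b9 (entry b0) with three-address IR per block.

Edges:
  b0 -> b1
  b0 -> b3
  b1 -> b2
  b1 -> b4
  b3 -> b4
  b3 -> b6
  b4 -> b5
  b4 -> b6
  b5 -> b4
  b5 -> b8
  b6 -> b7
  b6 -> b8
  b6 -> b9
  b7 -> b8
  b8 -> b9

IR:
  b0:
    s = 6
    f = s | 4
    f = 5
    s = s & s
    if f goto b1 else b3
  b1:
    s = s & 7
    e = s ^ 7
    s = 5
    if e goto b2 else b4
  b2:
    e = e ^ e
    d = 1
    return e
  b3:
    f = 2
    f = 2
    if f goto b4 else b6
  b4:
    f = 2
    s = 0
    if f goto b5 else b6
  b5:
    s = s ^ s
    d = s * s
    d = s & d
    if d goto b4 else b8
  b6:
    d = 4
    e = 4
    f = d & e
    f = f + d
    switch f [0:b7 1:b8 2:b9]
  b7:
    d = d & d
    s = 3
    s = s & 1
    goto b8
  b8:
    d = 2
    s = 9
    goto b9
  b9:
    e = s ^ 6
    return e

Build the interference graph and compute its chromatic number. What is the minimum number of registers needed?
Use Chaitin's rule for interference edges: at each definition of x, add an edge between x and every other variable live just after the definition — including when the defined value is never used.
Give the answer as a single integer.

Answer: 3

Analysis:
Block summaries:
  b0: def={f,s} ue=∅
  b1: def={e,s} ue={s}
  b2: def={d,e} ue={e}
  b3: def={f} ue=∅
  b4: def={f,s} ue=∅
  b5: def={d,s} ue={s}
  b6: def={d,e,f} ue=∅
  b7: def={d,s} ue={d}
  b8: def={d,s} ue=∅
  b9: def={e} ue={s}

Backward fixpoint:
  b0 li=∅ lo={s}
  b1 li={s} lo={e}
  b2 li={e} lo=∅
  b3 li={s} lo={s}
  b4 li=∅ lo={s}
  b5 li={s} lo=∅
  b6 li={s} lo={d,s}
  b7 li={d} lo=∅
  b8 li=∅ lo={s}
  b9 li={s} lo=∅

Conflict graph:
  d — {e,f,s}
  e — {d,s}
  f — {d,s}
  s — {d,e,f}

Colouring:
  {d,e,s} pairwise interfere (3-clique) ⇒ χ ≥ 3
  assign d→c0 e→c2 f→c2 s→c1 — no edge inside a register ⇒ χ ≤ 3
  χ = 3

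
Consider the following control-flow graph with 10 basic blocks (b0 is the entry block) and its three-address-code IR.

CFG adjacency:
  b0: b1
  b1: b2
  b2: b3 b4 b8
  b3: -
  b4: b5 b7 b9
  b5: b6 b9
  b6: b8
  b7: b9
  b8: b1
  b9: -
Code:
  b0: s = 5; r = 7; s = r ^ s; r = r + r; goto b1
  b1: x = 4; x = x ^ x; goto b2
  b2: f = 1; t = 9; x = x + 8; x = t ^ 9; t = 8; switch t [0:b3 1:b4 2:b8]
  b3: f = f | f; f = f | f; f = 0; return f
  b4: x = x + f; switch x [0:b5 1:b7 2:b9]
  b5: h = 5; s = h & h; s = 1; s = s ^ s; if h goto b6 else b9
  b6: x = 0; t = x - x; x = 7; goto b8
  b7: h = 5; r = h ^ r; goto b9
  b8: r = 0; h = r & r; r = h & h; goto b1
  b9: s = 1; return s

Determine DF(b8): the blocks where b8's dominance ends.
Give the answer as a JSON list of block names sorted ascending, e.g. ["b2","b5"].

Answer: ["b1"]

Working:
idom tree: b1←b0 b2←b1 b3←b2 b4←b2 b5←b4 b6←b5 b7←b4 b8←b2 b9←b4
Dom∩ at merges:
  b1: preds {b0,b8}: {b0} ∩ {b0,b1,b2,b8} = {b0}; idom=b0
  b8: preds {b2,b6}: {b0,b1,b2} ∩ {b0,b1,b2,b4,b5,b6} = {b0,b1,b2}; idom=b2
  b9: preds {b4,b5,b7}: {b0,b1,b2,b4} ∩ {b0,b1,b2,b4,b5} ∩ {b0,b1,b2,b4,b7} = {b0,b1,b2,b4}; idom=b4

DF derivation:
  join b1 pred b0: · stop@b0
  join b1 pred b8: b8→b2→b1 stop@b0
  join b8 pred b2: · stop@b2
  join b8 pred b6: b6→b5→b4 stop@b2
  join b9 pred b4: · stop@b4
  join b9 pred b5: b5 stop@b4
  join b9 pred b7: b7 stop@b4
  b0 → ∅
  b1 → {b1}
  b2 → {b1}
  b3 → ∅
  b4 → {b8}
  b5 → {b8,b9}
  b6 → {b8}
  b7 → {b9}
  b8 → {b1}
  b9 → ∅

DF(b8) = ["b1"]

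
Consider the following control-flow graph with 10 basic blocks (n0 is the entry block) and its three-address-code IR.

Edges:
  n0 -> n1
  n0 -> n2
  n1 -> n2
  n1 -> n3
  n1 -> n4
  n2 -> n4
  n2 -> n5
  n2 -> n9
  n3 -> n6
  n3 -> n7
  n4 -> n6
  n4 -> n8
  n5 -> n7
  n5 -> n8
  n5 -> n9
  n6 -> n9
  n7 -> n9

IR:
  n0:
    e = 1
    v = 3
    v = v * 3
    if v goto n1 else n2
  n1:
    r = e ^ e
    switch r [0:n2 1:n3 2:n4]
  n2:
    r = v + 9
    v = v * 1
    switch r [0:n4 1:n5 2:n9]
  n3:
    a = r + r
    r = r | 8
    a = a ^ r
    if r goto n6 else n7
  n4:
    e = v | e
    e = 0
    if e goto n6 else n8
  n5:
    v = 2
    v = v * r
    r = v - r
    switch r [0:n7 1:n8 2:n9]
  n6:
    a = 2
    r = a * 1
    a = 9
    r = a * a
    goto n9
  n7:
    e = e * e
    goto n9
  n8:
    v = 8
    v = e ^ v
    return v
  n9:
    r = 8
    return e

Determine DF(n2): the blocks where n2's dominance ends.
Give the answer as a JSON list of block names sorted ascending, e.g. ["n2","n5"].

Answer: ["n4", "n7", "n8", "n9"]

Analysis:
idom tree: n1←n0 n2←n0 n3←n1 n4←n0 n5←n2 n6←n0 n7←n0 n8←n0 n9←n0
Dom at joins:
  n2: preds {n0,n1}: {n0} ∩ {n0,n1} = {n0}; idom=n0
  n4: preds {n1,n2}: {n0,n1} ∩ {n0,n2} = {n0}; idom=n0
  n6: preds {n3,n4}: {n0,n1,n3} ∩ {n0,n4} = {n0}; idom=n0
  n7: preds {n3,n5}: {n0,n1,n3} ∩ {n0,n2,n5} = {n0}; idom=n0
  n8: preds {n4,n5}: {n0,n4} ∩ {n0,n2,n5} = {n0}; idom=n0
  n9: preds {n2,n5,n6,n7}: {n0,n2} ∩ {n0,n2,n5} ∩ {n0,n6} ∩ {n0,n7} = {n0}; idom=n0

DF walk-up:
  join n2 pred n0: · stop@n0
  join n2 pred n1: n1 stop@n0
  join n4 pred n1: n1 stop@n0
  join n4 pred n2: n2 stop@n0
  join n6 pred n3: n3→n1 stop@n0
  join n6 pred n4: n4 stop@n0
  join n7 pred n3: n3→n1 stop@n0
  join n7 pred n5: n5→n2 stop@n0
  join n8 pred n4: n4 stop@n0
  join n8 pred n5: n5→n2 stop@n0
  join n9 pred n2: n2 stop@n0
  join n9 pred n5: n5→n2 stop@n0
  join n9 pred n6: n6 stop@n0
  join n9 pred n7: n7 stop@n0
  n0 → ∅
  n1 → {n2,n4,n6,n7}
  n2 → {n4,n7,n8,n9}
  n3 → {n6,n7}
  n4 → {n6,n8}
  n5 → {n7,n8,n9}
  n6 → {n9}
  n7 → {n9}
  n8 → ∅
  n9 → ∅

DF(n2) = ["n4", "n7", "n8", "n9"]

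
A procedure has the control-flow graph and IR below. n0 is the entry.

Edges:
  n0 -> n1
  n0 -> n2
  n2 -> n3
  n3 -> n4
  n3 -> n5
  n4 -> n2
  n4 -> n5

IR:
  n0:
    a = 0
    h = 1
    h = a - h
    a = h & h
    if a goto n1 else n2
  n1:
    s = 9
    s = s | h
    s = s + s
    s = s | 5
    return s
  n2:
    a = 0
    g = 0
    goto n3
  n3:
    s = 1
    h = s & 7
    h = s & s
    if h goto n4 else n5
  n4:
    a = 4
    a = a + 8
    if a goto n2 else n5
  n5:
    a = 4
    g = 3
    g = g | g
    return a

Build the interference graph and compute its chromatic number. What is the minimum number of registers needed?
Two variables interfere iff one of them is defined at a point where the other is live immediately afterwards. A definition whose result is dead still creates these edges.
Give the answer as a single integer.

Answer: 2

Working:
Per-block:
  n0: {a,h} / ∅
  n1: {s} / {h}
  n2: {a,g} / ∅
  n3: {h,s} / ∅
  n4: {a} / ∅
  n5: {a,g} / ∅

Liveness:
  n0: in=∅ out={h}
  n1: in={h} out=∅
  n2: in=∅ out=∅
  n3: in=∅ out=∅
  n4: in=∅ out=∅
  n5: in=∅ out=∅

Conflict graph:
  a↔{g,h}
  g↔{a}
  h↔{a,s}
  s↔{h}

Chromatic number:
  clique {a,g} ⇒ need ≥ 2
  assign a→r0 g→r1 h→r1 s→r0 — no edge inside a register ⇒ χ ≤ 2
  χ = 2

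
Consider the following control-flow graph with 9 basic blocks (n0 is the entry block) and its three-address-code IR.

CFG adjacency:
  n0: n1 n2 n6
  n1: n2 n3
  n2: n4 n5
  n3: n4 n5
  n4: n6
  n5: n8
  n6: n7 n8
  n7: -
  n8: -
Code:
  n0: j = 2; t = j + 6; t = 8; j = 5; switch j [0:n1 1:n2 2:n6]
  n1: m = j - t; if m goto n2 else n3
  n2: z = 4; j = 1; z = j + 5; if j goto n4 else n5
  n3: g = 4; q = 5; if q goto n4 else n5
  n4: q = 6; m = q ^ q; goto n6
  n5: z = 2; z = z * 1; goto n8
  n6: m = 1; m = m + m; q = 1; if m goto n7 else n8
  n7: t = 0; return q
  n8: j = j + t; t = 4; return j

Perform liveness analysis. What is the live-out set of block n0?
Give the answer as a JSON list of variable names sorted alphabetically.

Answer: ["j", "t"]

Analysis:
Block summaries:
  n0 def {j,t} use ∅
  n1 def {m} use {j,t}
  n2 def {j,z} use ∅
  n3 def {g,q} use ∅
  n4 def {m,q} use ∅
  n5 def {z} use ∅
  n6 def {m,q} use ∅
  n7 def {t} use {q}
  n8 def {j,t} use {j,t}

Live sets:
  n0: in=∅ out={j,t}
  n1: in={j,t} out={j,t}
  n2: in={t} out={j,t}
  n3: in={j,t} out={j,t}
  n4: in={j,t} out={j,t}
  n5: in={j,t} out={j,t}
  n6: in={j,t} out={j,q,t}
  n7: in={q} out=∅
  n8: in={j,t} out=∅

live-out(n0) = ["j", "t"]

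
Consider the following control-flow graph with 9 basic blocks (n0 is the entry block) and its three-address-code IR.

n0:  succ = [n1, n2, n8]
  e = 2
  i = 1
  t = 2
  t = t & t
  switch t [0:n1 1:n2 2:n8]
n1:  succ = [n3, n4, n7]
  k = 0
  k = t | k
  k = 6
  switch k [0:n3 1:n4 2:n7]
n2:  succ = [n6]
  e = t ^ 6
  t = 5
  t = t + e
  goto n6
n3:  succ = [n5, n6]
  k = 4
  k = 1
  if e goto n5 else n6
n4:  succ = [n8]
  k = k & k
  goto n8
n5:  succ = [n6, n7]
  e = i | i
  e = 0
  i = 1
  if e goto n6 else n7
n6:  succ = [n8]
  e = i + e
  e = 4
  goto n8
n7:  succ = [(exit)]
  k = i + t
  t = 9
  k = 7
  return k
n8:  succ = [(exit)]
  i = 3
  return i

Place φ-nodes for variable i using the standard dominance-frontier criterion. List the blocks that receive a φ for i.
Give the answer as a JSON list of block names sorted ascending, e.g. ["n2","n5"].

idom tree: n1←n0 n2←n0 n3←n1 n4←n1 n5←n3 n6←n0 n7←n1 n8←n0
Join-block Dom:
  n6: preds {n2,n3,n5}: {n0,n2} ∩ {n0,n1,n3} ∩ {n0,n1,n3,n5} = {n0}; idom=n0
  n7: preds {n1,n5}: {n0,n1} ∩ {n0,n1,n3,n5} = {n0,n1}; idom=n1
  n8: preds {n0,n4,n6}: {n0} ∩ {n0,n1,n4} ∩ {n0,n6} = {n0}; idom=n0

Frontier:
  join n6 pred n2: n2 stop@n0
  join n6 pred n3: n3→n1 stop@n0
  join n6 pred n5: n5→n3→n1 stop@n0
  join n7 pred n1: · stop@n1
  join n7 pred n5: n5→n3 stop@n1
  join n8 pred n0: · stop@n0
  join n8 pred n4: n4→n1 stop@n0
  join n8 pred n6: n6 stop@n0
  n0: DF=∅
  n1: DF={n6,n8}
  n2: DF={n6}
  n3: DF={n6,n7}
  n4: DF={n8}
  n5: DF={n6,n7}
  n6: DF={n8}
  n7: DF=∅
  n8: DF=∅

φ for i: defs {n0,n5,n8}
  DF⁺ = {n6,n7,n8}

Answer: ["n6", "n7", "n8"]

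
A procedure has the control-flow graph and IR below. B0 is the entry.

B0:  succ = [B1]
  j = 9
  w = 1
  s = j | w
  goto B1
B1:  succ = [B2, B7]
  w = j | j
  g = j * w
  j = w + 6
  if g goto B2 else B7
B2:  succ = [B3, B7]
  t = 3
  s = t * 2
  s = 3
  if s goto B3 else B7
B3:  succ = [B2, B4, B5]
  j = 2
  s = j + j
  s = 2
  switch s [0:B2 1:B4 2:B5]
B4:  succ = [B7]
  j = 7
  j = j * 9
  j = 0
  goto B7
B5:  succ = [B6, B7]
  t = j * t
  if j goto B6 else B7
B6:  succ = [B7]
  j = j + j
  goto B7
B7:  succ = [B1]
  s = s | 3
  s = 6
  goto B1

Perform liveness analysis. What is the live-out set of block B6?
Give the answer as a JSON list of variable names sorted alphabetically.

Answer: ["j", "s"]

Derivation:
Block summaries:
  B0: {j,s,w} / ∅
  B1: {g,j,w} / {j}
  B2: {s,t} / ∅
  B3: {j,s} / ∅
  B4: {j} / ∅
  B5: {t} / {j,t}
  B6: {j} / {j}
  B7: {s} / {s}

Live sets:
  B0: in=∅ out={j,s}
  B1: in={j,s} out={j,s}
  B2: in={j} out={j,s,t}
  B3: in={t} out={j,s,t}
  B4: in={s} out={j,s}
  B5: in={j,s,t} out={j,s}
  B6: in={j,s} out={j,s}
  B7: in={j,s} out={j,s}

live-out(B6) = ["j", "s"]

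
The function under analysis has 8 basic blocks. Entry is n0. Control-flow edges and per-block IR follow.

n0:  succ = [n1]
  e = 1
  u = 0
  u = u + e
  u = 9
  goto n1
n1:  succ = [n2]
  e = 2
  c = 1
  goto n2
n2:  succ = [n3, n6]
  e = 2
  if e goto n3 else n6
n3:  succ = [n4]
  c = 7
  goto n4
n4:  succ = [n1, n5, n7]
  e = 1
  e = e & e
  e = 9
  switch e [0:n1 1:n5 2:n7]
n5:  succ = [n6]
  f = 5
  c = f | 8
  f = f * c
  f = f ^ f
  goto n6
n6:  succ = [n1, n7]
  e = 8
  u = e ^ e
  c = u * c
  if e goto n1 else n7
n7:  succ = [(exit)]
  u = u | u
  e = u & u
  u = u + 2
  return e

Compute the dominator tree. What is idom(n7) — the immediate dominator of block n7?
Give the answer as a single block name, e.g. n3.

idom tree: n1←n0 n2←n1 n3←n2 n4←n3 n5←n4 n6←n2 n7←n2
Dom∩ at merges:
  n1: preds {n0,n4,n6}: {n0} ∩ {n0,n1,n2,n3,n4} ∩ {n0,n1,n2,n6} = {n0}; idom=n0
  n6: preds {n2,n5}: {n0,n1,n2} ∩ {n0,n1,n2,n3,n4,n5} = {n0,n1,n2}; idom=n2
  n7: preds {n4,n6}: {n0,n1,n2,n3,n4} ∩ {n0,n1,n2,n6} = {n0,n1,n2}; idom=n2

idom(n7) = n2

Answer: n2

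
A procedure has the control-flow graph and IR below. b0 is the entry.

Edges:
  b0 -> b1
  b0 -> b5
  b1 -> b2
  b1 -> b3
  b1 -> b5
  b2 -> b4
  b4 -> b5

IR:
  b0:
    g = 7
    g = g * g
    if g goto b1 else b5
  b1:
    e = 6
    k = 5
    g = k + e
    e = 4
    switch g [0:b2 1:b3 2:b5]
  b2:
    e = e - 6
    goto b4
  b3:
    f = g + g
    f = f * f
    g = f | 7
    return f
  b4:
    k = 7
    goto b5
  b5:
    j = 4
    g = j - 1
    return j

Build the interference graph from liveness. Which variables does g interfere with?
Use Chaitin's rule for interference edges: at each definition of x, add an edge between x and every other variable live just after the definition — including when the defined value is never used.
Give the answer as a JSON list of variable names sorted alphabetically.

Answer: ["e", "f", "j"]

Working:
Block summaries:
  b0 def {g} use ∅
  b1 def {e,g,k} use ∅
  b2 def {e} use {e}
  b3 def {f,g} use {g}
  b4 def {k} use ∅
  b5 def {g,j} use ∅

Live sets:
  live b0: ∅→∅
  live b1: ∅→{e,g}
  live b2: {e}→∅
  live b3: {g}→∅
  live b4: ∅→∅
  live b5: ∅→∅

Conflict graph:
  e↔{g,k}
  f↔{g}
  g↔{e,f,j}
  j↔{g}
  k↔{e}

N(g) = ["e", "f", "j"]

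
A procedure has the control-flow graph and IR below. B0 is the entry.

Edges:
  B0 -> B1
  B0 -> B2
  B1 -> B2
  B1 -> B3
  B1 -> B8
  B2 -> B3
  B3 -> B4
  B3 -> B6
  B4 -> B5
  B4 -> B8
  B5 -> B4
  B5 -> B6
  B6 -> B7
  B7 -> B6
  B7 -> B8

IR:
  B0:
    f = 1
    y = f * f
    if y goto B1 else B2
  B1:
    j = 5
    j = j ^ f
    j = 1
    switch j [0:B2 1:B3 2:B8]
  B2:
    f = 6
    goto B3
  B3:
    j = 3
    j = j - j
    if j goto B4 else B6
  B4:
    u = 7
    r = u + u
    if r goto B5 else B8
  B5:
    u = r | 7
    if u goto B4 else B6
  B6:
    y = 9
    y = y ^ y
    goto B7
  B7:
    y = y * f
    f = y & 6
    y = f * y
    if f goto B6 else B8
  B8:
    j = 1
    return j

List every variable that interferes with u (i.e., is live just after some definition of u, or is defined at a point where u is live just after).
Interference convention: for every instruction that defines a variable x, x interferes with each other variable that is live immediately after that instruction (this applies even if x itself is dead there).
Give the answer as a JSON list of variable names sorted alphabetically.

Answer: ["f"]

Working:
def/use:
  B0 def {f,y} use ∅
  B1 def {j} use {f}
  B2 def {f} use ∅
  B3 def {j} use ∅
  B4 def {r,u} use ∅
  B5 def {u} use {r}
  B6 def {y} use ∅
  B7 def {f,y} use {f,y}
  B8 def {j} use ∅

Live sets:
  live B0: ∅→{f}
  live B1: {f}→{f}
  live B2: ∅→{f}
  live B3: {f}→{f}
  live B4: {f}→{f,r}
  live B5: {f,r}→{f}
  live B6: {f}→{f,y}
  live B7: {f,y}→{f}
  live B8: ∅→∅

Interfere edges:
  f — {j,r,u,y}
  j — {f}
  r — {f}
  u — {f}
  y — {f}

N(u) = ["f"]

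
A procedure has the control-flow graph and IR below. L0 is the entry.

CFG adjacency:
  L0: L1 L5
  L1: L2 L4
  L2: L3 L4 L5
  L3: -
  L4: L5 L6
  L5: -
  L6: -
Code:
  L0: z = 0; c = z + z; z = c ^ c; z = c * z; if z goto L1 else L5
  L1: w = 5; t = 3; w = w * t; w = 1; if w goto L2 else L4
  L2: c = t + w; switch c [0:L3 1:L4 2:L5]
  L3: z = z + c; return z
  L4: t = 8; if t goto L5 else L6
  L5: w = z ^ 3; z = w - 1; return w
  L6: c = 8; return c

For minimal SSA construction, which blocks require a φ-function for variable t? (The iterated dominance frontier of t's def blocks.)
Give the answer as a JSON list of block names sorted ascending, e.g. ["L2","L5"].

idom tree: L1←L0 L2←L1 L3←L2 L4←L1 L5←L0 L6←L4
Dom at joins:
  L4: preds {L1,L2}: {L0,L1} ∩ {L0,L1,L2} = {L0,L1}; idom=L1
  L5: preds {L0,L2,L4}: {L0} ∩ {L0,L1,L2} ∩ {L0,L1,L4} = {L0}; idom=L0

DF derivation:
  L4←L1: walk · to L1
  L4←L2: walk L2 to L1
  L5←L0: walk · to L0
  L5←L2: walk L2→L1 to L0
  L5←L4: walk L4→L1 to L0
  L0: DF=∅
  L1: DF={L5}
  L2: DF={L4,L5}
  L3: DF=∅
  L4: DF={L5}
  L5: DF=∅
  L6: DF=∅

φ for t: defs {L1,L4}
  DF⁺ = {L5}

Answer: ["L5"]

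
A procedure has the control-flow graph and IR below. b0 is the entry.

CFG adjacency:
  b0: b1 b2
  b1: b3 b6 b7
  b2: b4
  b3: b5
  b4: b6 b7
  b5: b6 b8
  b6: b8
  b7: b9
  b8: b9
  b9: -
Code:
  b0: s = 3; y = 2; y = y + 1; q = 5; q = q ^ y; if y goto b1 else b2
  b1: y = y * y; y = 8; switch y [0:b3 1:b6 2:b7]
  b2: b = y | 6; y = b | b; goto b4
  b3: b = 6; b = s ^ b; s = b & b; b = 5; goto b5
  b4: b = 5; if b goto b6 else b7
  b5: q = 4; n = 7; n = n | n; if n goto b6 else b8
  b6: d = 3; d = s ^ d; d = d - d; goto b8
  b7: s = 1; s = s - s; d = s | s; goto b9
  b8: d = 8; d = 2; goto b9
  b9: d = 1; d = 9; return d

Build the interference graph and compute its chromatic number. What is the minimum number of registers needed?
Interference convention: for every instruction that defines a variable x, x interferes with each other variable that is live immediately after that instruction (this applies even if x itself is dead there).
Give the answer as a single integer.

Block summaries:
  b0: def={q,s,y} ue=∅
  b1: def={y} ue={y}
  b2: def={b,y} ue={y}
  b3: def={b,s} ue={s}
  b4: def={b} ue=∅
  b5: def={n,q} ue=∅
  b6: def={d} ue={s}
  b7: def={d,s} ue=∅
  b8: def={d} ue=∅
  b9: def={d} ue=∅

Backward fixpoint:
  live b0: ∅→{s,y}
  live b1: {s,y}→{s}
  live b2: {s,y}→{s}
  live b3: {s}→{s}
  live b4: {s}→{s}
  live b5: {s}→{s}
  live b6: {s}→∅
  live b7: ∅→∅
  live b8: ∅→∅
  live b9: ∅→∅

Interfere edges:
  b — {s}
  d — {s}
  n — {s}
  q — {s,y}
  s — {b,d,n,q,y}
  y — {q,s}

Colouring:
  lower bound: {q,s,y} mutually conflict ⇒ χ ≥ 3
  assign b→R1 d→R1 n→R1 q→R1 s→R0 y→R2 — no edge inside a register ⇒ χ ≤ 3
  χ = 3

Answer: 3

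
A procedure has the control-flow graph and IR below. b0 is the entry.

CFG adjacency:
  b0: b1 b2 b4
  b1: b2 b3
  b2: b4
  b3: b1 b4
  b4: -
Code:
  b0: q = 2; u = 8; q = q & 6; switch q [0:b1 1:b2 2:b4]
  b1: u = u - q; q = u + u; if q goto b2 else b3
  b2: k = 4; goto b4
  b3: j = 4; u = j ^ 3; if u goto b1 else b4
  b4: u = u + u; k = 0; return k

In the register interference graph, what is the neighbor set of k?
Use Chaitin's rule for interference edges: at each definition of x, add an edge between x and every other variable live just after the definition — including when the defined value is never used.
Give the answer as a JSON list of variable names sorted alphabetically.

Answer: ["u"]

Working:
def/use:
  b0: def={q,u} ue=∅
  b1: def={q,u} ue={q,u}
  b2: def={k} ue=∅
  b3: def={j,u} ue=∅
  b4: def={k,u} ue={u}

Live sets:
  live b0: ∅→{q,u}
  live b1: {q,u}→{q,u}
  live b2: {u}→{u}
  live b3: {q}→{q,u}
  live b4: {u}→∅

Interference:
  j↔{q}
  k↔{u}
  q↔{j,u}
  u↔{k,q}

N(k) = ["u"]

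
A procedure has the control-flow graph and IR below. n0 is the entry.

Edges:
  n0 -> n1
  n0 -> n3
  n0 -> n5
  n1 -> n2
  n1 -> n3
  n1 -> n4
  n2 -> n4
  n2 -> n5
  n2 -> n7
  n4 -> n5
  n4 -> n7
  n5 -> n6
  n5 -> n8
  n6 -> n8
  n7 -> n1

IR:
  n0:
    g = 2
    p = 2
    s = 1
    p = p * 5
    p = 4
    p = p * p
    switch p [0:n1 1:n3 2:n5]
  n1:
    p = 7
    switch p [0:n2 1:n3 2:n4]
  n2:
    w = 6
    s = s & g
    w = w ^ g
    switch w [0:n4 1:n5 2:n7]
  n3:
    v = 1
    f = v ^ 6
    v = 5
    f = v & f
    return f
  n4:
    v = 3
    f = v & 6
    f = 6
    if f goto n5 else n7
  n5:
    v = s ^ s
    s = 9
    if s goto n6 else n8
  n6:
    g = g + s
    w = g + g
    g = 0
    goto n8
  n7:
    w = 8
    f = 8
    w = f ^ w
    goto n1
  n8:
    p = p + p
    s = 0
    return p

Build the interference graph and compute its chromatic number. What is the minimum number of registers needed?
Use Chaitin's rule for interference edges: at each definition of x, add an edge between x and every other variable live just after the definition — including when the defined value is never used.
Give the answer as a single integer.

Block summaries:
  n0 def {g,p,s} use ∅
  n1 def {p} use ∅
  n2 def {s,w} use {g,s}
  n3 def {f,v} use ∅
  n4 def {f,v} use ∅
  n5 def {s,v} use {s}
  n6 def {g,w} use {g,s}
  n7 def {f,w} use ∅
  n8 def {p,s} use {p}

Backward fixpoint:
  n0 li=∅ lo={g,p,s}
  n1 li={g,s} lo={g,p,s}
  n2 li={g,p,s} lo={g,p,s}
  n3 li=∅ lo=∅
  n4 li={g,p,s} lo={g,p,s}
  n5 li={g,p,s} lo={g,p,s}
  n6 li={g,p,s} lo={p}
  n7 li={g,s} lo={g,s}
  n8 li={p} lo=∅

Conflict graph:
  f: {g,p,s,v,w}
  g: {f,p,s,v,w}
  p: {f,g,s,v,w}
  s: {f,g,p,v,w}
  v: {f,g,p,s}
  w: {f,g,p,s}

Registers:
  lower bound: {f,g,p,s,v} mutually conflict ⇒ χ ≥ 5
  5-colouring: R0={f}  R1={g}  R2={p}  R3={s}  R4={v,w}
  χ = 5

Answer: 5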